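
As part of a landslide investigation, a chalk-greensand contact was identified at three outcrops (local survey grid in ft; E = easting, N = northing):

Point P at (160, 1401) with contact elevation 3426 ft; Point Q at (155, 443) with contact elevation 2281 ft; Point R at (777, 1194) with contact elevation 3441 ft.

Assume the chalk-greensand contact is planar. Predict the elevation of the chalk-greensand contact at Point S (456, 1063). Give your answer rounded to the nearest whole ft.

3148 ft

Let the plane be z = a·E + b·N + c.
Point Q−Point P: −5a − 958b = −1145;  Point R−Point P: 617a − 207b = 15.
Solving gives a = 0.42455, b = 1.19298.
Then c = 3426 − a·160 − b·1401 = 1686.70.
At (456, 1063): z = 193.6 + 1268.1 + 1686.70 = 3148.4 ft.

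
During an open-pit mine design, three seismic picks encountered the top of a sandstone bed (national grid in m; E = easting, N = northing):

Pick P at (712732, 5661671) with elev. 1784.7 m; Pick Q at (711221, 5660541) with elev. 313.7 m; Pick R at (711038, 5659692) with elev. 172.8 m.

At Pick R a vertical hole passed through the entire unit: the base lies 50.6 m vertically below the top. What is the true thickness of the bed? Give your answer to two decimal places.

35.53 m

Let the plane be z = a·E + b·N + c.
Pick Q−Pick P: −1511a − 1130b = −1471;  Pick R−Pick P: −1694a − 1979b = −1611.9.
Solving gives a = 1.01265, b = −0.05231.
|∇z| = √(a²+b²) = 1.01400, so dip δ = arctan(1.01400) = 45.40°.
True thickness = vertical thickness × cos δ = 50.6 × cos 45.40° = 35.53 m.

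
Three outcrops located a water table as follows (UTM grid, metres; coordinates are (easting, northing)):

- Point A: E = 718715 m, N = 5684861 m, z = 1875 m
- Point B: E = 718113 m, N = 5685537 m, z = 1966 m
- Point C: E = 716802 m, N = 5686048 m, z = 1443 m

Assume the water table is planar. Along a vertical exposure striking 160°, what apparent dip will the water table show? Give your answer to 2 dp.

25.11°

Let the plane be z = a·E + b·N + c.
Point B−Point A: −602a + 676b = 91;  Point C−Point A: −1913a + 1187b = −432.
Solving gives a = 0.69139, b = 0.75032.
Unit vector along 160° is (sin 160°, cos 160°) = (0.3420, -0.9397).
Slope in that direction = a·(0.3420) + b·(-0.9397) = −0.46860.
Apparent dip = arctan|0.46860| = 25.11° (true dip is 45.6°, so apparent ≤ true as expected).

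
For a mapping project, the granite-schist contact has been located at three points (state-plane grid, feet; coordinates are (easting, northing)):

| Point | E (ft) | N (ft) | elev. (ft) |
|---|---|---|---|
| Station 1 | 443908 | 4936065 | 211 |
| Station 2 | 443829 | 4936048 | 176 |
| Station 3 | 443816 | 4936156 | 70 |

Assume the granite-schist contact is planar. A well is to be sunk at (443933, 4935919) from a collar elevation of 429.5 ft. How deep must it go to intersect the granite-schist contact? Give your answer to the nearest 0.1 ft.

70.5 ft

Let the plane be z = a·E + b·N + c.
Station 2−Station 1: −79a − 17b = −35;  Station 3−Station 1: −92a + 91b = −141.
Solving gives a = 0.637724209, b = −0.904718382.
Then c = 211 − a·443908 − b·4936065 = 4182868.86.
At (443933, 4935919): z_contact = 283106.82 − 4465616.65 + 4182868.86 = 359.03 ft.
Depth below ground = 429.5 − 359.03 = 70.5 ft.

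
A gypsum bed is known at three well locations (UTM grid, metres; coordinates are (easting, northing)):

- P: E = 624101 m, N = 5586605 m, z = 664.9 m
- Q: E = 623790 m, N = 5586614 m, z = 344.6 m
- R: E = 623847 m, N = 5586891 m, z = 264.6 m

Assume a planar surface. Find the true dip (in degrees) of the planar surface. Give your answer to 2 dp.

Two edge vectors: P→Q = (-311, 9, -320.3), P→R = (-254, 286, -400.3).
Normal n = (P→Q) × (P→R) = (88003.1, -43137.1, -86660).
So ∂z/∂E = −n_x/n_z = 1.01550 and ∂z/∂N = −n_y/n_z = −0.49777.
Gradient magnitude |∇z| = √(a² + b²) = √(1.03124 + 0.24778) = 1.13094.
True dip = arctan(1.13094) = 48.52°, dipping toward WNW (azimuth ≈ 296°).

48.52°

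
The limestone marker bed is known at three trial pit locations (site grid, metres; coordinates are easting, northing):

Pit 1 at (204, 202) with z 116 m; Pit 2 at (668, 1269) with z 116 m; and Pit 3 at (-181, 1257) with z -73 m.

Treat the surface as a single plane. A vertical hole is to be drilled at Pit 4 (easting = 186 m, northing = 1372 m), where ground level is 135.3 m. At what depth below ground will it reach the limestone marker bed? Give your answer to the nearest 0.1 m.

137.3 m

Let the plane be z = a·easting + b·northing + c.
Pit 2−Pit 1: 464a + 1067b = 0;  Pit 3−Pit 1: −385a + 1055b = −189.
Solving gives a = 0.223992, b = −0.097406.
Then c = 116 − a·204 − b·202 = 89.98.
At (186, 1372): z_contact = 41.66 − 133.64 + 89.98 = -2.00 m.
Depth below ground = 135.3 − (-2.00) = 137.3 m.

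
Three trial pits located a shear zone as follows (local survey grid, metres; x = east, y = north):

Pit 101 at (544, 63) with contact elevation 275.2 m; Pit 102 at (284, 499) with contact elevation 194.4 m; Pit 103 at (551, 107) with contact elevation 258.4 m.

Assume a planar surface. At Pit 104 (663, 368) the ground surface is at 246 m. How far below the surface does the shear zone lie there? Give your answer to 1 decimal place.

105.6 m

Let the plane be z = a·x + b·y + c.
Pit 102−Pit 101: −260a + 436b = −80.8;  Pit 103−Pit 101: 7a + 44b = −16.8.
Solving gives a = −0.26012, b = −0.34044.
Then c = 275.2 − a·544 − b·63 = 438.15.
At (663, 368): z_contact = −172.46 − 125.28 + 438.15 = 140.41 m.
Depth below ground = 246 − 140.41 = 105.6 m.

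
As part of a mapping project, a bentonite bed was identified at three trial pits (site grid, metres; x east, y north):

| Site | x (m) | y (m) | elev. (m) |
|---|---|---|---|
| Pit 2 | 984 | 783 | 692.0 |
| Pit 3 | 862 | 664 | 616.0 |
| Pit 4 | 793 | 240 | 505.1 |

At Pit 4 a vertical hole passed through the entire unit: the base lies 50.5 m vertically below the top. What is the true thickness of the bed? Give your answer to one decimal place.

45.6 m

Let the plane be z = a·x + b·y + c.
Pit 3−Pit 2: −122a − 119b = −76;  Pit 4−Pit 2: −191a − 543b = −186.9.
Solving gives a = 0.43723, b = 0.19040.
|∇z| = √(a²+b²) = 0.47689, so dip δ = arctan(0.47689) = 25.50°.
True thickness = vertical thickness × cos δ = 50.5 × cos 25.50° = 45.6 m.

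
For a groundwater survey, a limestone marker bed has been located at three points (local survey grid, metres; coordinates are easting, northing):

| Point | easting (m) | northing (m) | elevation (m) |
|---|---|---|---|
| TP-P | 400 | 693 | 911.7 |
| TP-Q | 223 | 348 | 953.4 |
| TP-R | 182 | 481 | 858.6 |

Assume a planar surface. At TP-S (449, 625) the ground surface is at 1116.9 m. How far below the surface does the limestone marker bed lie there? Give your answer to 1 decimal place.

Let the plane be z = a·easting + b·northing + c.
TP-Q−TP-P: −177a − 345b = 41.7;  TP-R−TP-P: −218a − 212b = −53.1.
Solving gives a = 0.72069, b = −0.49061.
Then c = 911.7 − a·400 − b·693 = 963.42.
At (449, 625): z_contact = 323.59 − 306.63 + 963.42 = 980.38 m.
Depth below ground = 1116.9 − 980.38 = 136.5 m.

136.5 m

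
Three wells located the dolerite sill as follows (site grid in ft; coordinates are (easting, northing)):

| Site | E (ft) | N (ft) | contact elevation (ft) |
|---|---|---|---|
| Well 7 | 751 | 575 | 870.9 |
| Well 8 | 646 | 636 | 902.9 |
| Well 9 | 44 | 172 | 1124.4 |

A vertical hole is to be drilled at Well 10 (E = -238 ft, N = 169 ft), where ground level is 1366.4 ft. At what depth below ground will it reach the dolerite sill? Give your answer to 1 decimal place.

148.3 ft

Two edge vectors: Well 7→Well 8 = (-105, 61, 32), Well 7→Well 9 = (-707, -403, 253.5).
Normal n = (Well 7→Well 8) × (Well 7→Well 9) = (28359.5, 3993.5, 85442).
So ∂z/∂E = −n_x/n_z = −0.33192 and ∂z/∂N = −n_y/n_z = −0.04674.
Intercept c from Well 7: 870.9 + 249.27 + 26.88 = 1147.04.
At (-238, 169): z_contact = 79.00 − 7.90 + 1147.04 = 1218.14 ft.
Depth below ground = 1366.4 − 1218.14 = 148.3 ft.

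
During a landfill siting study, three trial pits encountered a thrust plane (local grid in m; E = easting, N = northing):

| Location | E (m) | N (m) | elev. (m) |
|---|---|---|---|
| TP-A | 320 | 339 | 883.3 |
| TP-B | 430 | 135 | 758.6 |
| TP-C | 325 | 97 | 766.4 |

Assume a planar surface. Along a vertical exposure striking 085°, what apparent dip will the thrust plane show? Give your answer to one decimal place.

Two edge vectors: TP-A→TP-B = (110, -204, -124.7), TP-A→TP-C = (5, -242, -116.9).
Normal n = (TP-A→TP-B) × (TP-A→TP-C) = (-6329.8, 12235.5, -25600).
So ∂z/∂E = −n_x/n_z = −0.24726 and ∂z/∂N = −n_y/n_z = 0.47795.
Unit vector along 085° is (sin 85°, cos 85°) = (0.9962, 0.0872).
Slope in that direction = a·(0.9962) + b·(0.0872) = −0.20466.
Apparent dip = arctan|0.20466| = 11.6° (true dip is 28.3°, so apparent ≤ true as expected).

11.6°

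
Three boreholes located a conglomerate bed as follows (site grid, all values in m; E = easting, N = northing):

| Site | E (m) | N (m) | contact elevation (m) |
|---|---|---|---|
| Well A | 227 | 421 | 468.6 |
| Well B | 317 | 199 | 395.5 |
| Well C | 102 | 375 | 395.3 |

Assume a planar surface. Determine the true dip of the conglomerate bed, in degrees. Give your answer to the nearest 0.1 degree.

32.5°

Let the plane be z = a·E + b·N + c.
Well B−Well A: 90a − 222b = −73.1;  Well C−Well A: −125a − 46b = −73.3.
Solving gives a = 0.40483, b = 0.49340.
Gradient magnitude |∇z| = √(a² + b²) = √(0.16389 + 0.24344) = 0.63822.
True dip = arctan(0.63822) = 32.5°, dipping toward SW (azimuth ≈ 219°).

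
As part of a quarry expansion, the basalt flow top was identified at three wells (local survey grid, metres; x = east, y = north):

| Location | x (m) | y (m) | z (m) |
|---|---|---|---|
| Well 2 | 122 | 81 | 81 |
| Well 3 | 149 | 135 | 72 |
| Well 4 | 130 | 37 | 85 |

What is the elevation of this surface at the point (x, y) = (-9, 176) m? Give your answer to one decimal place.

Let the plane be z = a·x + b·y + c.
Well 3−Well 2: 27a + 54b = −9;  Well 4−Well 2: 8a − 44b = 4.
Solving gives a = −0.11111, b = −0.11111.
Then c = 81 − a·122 − b·81 = 103.56.
At (-9, 176): z = 1.0 − 19.6 + 103.56 = 85.0 m.

85.0 m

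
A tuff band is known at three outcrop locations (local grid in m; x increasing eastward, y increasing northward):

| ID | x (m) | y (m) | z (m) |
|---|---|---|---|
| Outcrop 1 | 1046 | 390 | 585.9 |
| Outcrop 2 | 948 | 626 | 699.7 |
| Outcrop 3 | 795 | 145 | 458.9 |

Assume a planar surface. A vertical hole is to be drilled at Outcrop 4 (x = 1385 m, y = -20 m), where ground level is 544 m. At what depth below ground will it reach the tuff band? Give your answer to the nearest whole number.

152 m

Let the plane be z = a·x + b·y + c.
Outcrop 2−Outcrop 1: −98a + 236b = 113.8;  Outcrop 3−Outcrop 1: −251a − 245b = −127.
Solving gives a = 0.02512, b = 0.49263.
Then c = 585.9 − a·1046 − b·390 = 367.50.
At (1385, -20): z_contact = 34.8 − 9.9 + 367.50 = 392.4 m.
Depth below ground = 544 − 392.4 = 152 m.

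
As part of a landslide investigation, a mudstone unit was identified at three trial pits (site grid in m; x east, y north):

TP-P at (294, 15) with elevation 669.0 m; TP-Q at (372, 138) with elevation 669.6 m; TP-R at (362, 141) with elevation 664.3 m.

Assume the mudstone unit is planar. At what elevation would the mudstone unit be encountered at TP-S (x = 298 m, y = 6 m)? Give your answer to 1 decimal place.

673.3 m

Let the plane be z = a·x + b·y + c.
TP-Q−TP-P: 78a + 123b = 0.6;  TP-R−TP-P: 68a + 126b = −4.7.
Solving gives a = 0.44652, b = −0.27828.
Then c = 669 − a·294 − b·15 = 541.90.
At (298, 6): z = 133.1 − 1.7 + 541.90 = 673.3 m.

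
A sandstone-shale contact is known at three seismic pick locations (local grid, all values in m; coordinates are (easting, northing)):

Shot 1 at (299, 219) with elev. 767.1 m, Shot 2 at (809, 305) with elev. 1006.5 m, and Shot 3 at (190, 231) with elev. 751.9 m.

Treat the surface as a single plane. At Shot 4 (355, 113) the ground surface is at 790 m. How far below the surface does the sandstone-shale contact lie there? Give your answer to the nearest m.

Two edge vectors: Shot 1→Shot 2 = (510, 86, 239.4), Shot 1→Shot 3 = (-109, 12, -15.2).
Normal n = (Shot 1→Shot 2) × (Shot 1→Shot 3) = (-4180, -18342.6, 15494).
So ∂z/∂E = −n_x/n_z = 0.26978 and ∂z/∂N = −n_y/n_z = 1.18385.
Intercept c from Shot 1: 767.1 − 80.66 − 259.26 = 427.17.
At (355, 113): z_contact = 95.8 + 133.8 + 427.17 = 656.7 m.
Depth below ground = 790 − 656.7 = 133 m.

133 m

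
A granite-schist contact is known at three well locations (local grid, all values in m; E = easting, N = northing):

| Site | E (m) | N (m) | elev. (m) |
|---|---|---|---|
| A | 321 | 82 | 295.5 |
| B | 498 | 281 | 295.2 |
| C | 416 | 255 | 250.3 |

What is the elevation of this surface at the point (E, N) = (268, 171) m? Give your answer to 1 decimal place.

Two edge vectors: A→B = (177, 199, -0.3), A→C = (95, 173, -45.2).
Normal n = (A→B) × (A→C) = (-8942.9, 7971.9, 11716).
So ∂z/∂E = −n_x/n_z = 0.76331 and ∂z/∂N = −n_y/n_z = −0.68043.
Intercept c from A: 295.5 − 245.02 + 55.80 = 106.27.
At (268, 171): z = 204.6 − 116.4 + 106.27 = 194.5 m.

194.5 m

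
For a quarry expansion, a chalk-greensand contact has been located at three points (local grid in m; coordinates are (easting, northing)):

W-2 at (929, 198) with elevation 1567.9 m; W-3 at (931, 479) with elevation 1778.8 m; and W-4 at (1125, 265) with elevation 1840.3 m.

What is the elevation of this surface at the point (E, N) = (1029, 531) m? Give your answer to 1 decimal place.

Let the plane be z = a·E + b·N + c.
W-3−W-2: 2a + 281b = 210.9;  W-4−W-2: 196a + 67b = 272.4.
Solving gives a = 1.136000, b = 0.742448.
Then c = 1567.9 − a·929 − b·198 = 365.55.
At (1029, 531): z = 1168.9 + 394.2 + 365.55 = 1928.7 m.

1928.7 m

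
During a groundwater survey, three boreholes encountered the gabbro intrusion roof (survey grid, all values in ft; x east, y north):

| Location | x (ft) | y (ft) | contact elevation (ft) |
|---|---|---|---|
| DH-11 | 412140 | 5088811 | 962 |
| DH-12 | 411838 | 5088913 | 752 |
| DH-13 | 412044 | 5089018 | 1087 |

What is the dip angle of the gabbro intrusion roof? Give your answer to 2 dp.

Two edge vectors: DH-11→DH-12 = (-302, 102, -210), DH-11→DH-13 = (-96, 207, 125).
Normal n = (DH-11→DH-12) × (DH-11→DH-13) = (56220, 57910, -52722).
So ∂z/∂x = −n_x/n_z = 1.06635 and ∂z/∂y = −n_y/n_z = 1.09840.
Gradient magnitude |∇z| = √(a² + b²) = √(1.13710 + 1.20649) = 1.53088.
True dip = arctan(1.53088) = 56.85°, dipping toward SW (azimuth ≈ 224°).

56.85°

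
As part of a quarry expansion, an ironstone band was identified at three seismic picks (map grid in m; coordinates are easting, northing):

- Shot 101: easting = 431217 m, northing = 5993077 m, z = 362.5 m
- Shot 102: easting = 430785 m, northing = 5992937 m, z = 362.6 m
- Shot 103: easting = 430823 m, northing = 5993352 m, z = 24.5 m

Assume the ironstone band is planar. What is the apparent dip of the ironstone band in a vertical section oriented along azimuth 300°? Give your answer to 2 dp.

33.23°

Let the plane be z = a·easting + b·northing + c.
Shot 102−Shot 101: −432a − 140b = 0.1;  Shot 103−Shot 101: −394a + 275b = −338.
Solving gives a = 0.27186, b = −0.83959.
Unit vector along 300° is (sin 300°, cos 300°) = (-0.8660, 0.5000).
Slope in that direction = a·(-0.8660) + b·(0.5000) = −0.65523.
Apparent dip = arctan|0.65523| = 33.23° (true dip is 41.4°, so apparent ≤ true as expected).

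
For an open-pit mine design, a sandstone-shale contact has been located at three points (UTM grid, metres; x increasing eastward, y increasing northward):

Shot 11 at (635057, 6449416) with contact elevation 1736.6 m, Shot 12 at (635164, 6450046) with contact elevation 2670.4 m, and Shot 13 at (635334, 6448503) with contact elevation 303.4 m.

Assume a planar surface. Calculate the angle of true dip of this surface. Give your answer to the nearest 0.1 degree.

Let the plane be z = a·x + b·y + c.
Shot 12−Shot 11: 107a + 630b = 933.8;  Shot 13−Shot 11: 277a − 913b = −1433.2.
Solving gives a = −0.18500, b = 1.51364.
Gradient magnitude |∇z| = √(a² + b²) = √(0.03422 + 2.29111) = 1.52491.
True dip = arctan(1.52491) = 56.7°, dipping toward S (azimuth ≈ 173°).

56.7°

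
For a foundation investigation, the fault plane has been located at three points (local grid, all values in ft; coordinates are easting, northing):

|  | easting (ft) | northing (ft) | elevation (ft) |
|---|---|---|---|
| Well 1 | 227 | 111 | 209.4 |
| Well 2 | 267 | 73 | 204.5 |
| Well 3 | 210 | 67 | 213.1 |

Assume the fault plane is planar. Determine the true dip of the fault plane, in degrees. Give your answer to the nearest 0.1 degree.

8.6°

Let the plane be z = a·easting + b·northing + c.
Well 2−Well 1: 40a − 38b = −4.9;  Well 3−Well 1: −17a − 44b = 3.7.
Solving gives a = −0.14805, b = −0.02689.
Gradient magnitude |∇z| = √(a² + b²) = √(0.02192 + 0.00072) = 0.15047.
True dip = arctan(0.15047) = 8.6°, dipping toward E (azimuth ≈ 080°).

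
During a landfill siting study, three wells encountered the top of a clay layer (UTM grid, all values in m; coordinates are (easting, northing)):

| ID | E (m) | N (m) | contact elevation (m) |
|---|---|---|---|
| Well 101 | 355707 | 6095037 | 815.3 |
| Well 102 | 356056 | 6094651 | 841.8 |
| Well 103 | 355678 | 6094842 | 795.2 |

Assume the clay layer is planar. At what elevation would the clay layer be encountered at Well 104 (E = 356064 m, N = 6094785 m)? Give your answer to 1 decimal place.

Two edge vectors: Well 101→Well 102 = (349, -386, 26.5), Well 101→Well 103 = (-29, -195, -20.1).
Normal n = (Well 101→Well 102) × (Well 101→Well 103) = (12926.1, 6246.4, -79249).
So ∂z/∂E = −n_x/n_z = 0.163107421 and ∂z/∂N = −n_y/n_z = 0.078819922.
Intercept c from Well 101: 815.3 − 58018.45 − 480410.34 = −537613.49.
At (356064, 6094785): z = 58076.7 + 480390.5 − 537613.49 = 853.7 m.

853.7 m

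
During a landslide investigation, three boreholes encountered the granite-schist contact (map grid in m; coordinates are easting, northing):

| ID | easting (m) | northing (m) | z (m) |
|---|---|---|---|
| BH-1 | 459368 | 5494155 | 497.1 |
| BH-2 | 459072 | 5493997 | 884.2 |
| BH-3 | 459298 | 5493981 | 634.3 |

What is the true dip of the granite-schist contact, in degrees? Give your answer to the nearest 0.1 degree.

49.7°

Let the plane be z = a·easting + b·northing + c.
BH-2−BH-1: −296a − 158b = 387.1;  BH-3−BH-1: −70a − 174b = 137.2.
Solving gives a = −1.12941, b = −0.33415.
Gradient magnitude |∇z| = √(a² + b²) = √(1.27556 + 0.11165) = 1.17780.
True dip = arctan(1.17780) = 49.7°, dipping toward ENE (azimuth ≈ 074°).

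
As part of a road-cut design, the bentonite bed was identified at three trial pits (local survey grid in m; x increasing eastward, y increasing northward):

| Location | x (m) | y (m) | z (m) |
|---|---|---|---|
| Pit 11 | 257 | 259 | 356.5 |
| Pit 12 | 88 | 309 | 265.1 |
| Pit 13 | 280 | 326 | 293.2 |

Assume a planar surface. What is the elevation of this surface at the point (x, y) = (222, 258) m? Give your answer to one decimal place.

349.2 m

Two edge vectors: Pit 11→Pit 12 = (-169, 50, -91.4), Pit 11→Pit 13 = (23, 67, -63.3).
Normal n = (Pit 11→Pit 12) × (Pit 11→Pit 13) = (2958.8, -12799.9, -12473).
So ∂z/∂x = −n_x/n_z = 0.23722 and ∂z/∂y = −n_y/n_z = −1.02621.
Intercept c from Pit 11: 356.5 − 60.96 + 265.79 = 561.32.
At (222, 258): z = 52.7 − 264.8 + 561.32 = 349.2 m.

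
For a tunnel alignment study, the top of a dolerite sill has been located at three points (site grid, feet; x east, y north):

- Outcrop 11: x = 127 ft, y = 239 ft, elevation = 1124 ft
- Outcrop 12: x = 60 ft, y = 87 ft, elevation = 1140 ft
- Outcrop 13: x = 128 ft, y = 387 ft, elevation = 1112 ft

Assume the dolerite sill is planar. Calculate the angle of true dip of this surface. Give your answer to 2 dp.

Two edge vectors: Outcrop 11→Outcrop 12 = (-67, -152, 16), Outcrop 11→Outcrop 13 = (1, 148, -12).
Normal n = (Outcrop 11→Outcrop 12) × (Outcrop 11→Outcrop 13) = (-544, -788, -9764).
So ∂z/∂x = −n_x/n_z = −0.05571 and ∂z/∂y = −n_y/n_z = −0.08070.
Gradient magnitude |∇z| = √(a² + b²) = √(0.00310 + 0.00651) = 0.09807.
True dip = arctan(0.09807) = 5.60°, dipping toward NE (azimuth ≈ 035°).

5.60°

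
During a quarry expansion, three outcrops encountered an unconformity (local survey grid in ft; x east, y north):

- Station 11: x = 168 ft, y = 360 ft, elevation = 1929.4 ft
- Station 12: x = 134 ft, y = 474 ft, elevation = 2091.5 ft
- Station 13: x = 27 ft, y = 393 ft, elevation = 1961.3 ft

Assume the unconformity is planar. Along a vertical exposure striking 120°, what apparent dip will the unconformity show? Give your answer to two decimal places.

32.16°

Let the plane be z = a·x + b·y + c.
Station 12−Station 11: −34a + 114b = 162.1;  Station 13−Station 11: −141a + 33b = 31.9.
Solving gives a = 0.11455, b = 1.45609.
Unit vector along 120° is (sin 120°, cos 120°) = (0.8660, -0.5000).
Slope in that direction = a·(0.8660) + b·(-0.5000) = −0.62885.
Apparent dip = arctan|0.62885| = 32.16° (true dip is 55.6°, so apparent ≤ true as expected).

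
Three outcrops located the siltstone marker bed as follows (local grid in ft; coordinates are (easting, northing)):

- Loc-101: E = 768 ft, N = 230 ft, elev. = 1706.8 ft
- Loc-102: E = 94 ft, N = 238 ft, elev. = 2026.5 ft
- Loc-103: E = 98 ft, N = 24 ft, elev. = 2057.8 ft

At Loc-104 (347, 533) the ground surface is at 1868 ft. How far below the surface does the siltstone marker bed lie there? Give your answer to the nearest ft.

8 ft

Let the plane be z = a·E + b·N + c.
Loc-102−Loc-101: −674a + 8b = 319.7;  Loc-103−Loc-101: −670a − 206b = 351.
Solving gives a = −0.47617, b = −0.15516.
Then c = 1706.8 − a·768 − b·230 = 2108.19.
At (347, 533): z_contact = −165.2 − 82.7 + 2108.19 = 1860.3 ft.
Depth below ground = 1868 − 1860.3 = 8 ft.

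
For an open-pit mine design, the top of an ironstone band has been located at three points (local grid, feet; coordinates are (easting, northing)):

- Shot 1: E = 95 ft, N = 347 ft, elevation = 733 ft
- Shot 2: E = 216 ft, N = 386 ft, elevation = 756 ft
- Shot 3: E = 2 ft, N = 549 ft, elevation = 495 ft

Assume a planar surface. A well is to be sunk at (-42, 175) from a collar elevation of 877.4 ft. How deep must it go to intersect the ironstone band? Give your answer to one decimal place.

49.0 ft

Let the plane be z = a·E + b·N + c.
Shot 2−Shot 1: 121a + 39b = 23;  Shot 3−Shot 1: −93a + 202b = −238.
Solving gives a = 0.49621, b = −0.94977.
Then c = 733 − a·95 − b·347 = 1015.43.
At (-42, 175): z_contact = −20.84 − 166.21 + 1015.43 = 828.38 ft.
Depth below ground = 877.4 − 828.38 = 49.0 ft.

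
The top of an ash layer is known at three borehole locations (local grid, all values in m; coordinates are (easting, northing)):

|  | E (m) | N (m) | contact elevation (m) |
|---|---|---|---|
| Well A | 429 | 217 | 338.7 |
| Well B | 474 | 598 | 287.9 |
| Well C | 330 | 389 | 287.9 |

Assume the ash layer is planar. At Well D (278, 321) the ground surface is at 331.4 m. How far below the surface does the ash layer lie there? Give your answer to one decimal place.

44.7 m

Let the plane be z = a·E + b·N + c.
Well B−Well A: 45a + 381b = −50.8;  Well C−Well A: −99a + 172b = −50.8.
Solving gives a = 0.23356, b = −0.16092.
Then c = 338.7 − a·429 − b·217 = 273.42.
At (278, 321): z_contact = 64.93 − 51.65 + 273.42 = 286.70 m.
Depth below ground = 331.4 − 286.70 = 44.7 m.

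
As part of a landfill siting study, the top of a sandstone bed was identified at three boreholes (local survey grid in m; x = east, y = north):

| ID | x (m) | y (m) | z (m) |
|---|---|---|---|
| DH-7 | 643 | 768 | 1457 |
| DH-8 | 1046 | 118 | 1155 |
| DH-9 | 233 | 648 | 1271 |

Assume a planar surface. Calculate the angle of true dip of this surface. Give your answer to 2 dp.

Let the plane be z = a·x + b·y + c.
DH-8−DH-7: 403a − 650b = −302;  DH-9−DH-7: −410a − 120b = −186.
Solving gives a = 0.26888, b = 0.63132.
Gradient magnitude |∇z| = √(a² + b²) = √(0.07230 + 0.39857) = 0.68620.
True dip = arctan(0.68620) = 34.46°, dipping toward SSW (azimuth ≈ 203°).

34.46°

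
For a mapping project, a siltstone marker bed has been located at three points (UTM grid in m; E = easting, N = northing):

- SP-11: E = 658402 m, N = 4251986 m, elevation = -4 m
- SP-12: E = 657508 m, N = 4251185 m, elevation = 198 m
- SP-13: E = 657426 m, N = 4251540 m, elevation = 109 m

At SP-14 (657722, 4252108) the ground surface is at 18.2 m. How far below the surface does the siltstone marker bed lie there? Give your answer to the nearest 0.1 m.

Let the plane be z = a·E + b·N + c.
SP-12−SP-11: −894a − 801b = 202;  SP-13−SP-11: −976a − 446b = 113.
Solving gives a = −0.001099067, b = −0.250958094.
Then c = -4 − a·658402 − b·4251986 = 1067789.93.
At (657722, 4252108): z_contact = −722.88 − 1067100.92 + 1067789.93 = -33.87 m.
Depth below ground = 18.2 − (-33.87) = 52.1 m.

52.1 m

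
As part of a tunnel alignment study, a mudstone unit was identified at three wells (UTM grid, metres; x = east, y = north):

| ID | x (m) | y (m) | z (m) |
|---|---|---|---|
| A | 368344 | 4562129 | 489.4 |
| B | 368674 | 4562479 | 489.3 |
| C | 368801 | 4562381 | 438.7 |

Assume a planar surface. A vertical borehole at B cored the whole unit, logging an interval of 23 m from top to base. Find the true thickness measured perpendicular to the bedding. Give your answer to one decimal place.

21.9 m

Two edge vectors: A→B = (330, 350, -0.1), A→C = (457, 252, -50.7).
Normal n = (A→B) × (A→C) = (-17719.8, 16685.3, -76790).
So ∂z/∂x = −n_x/n_z = −0.23076 and ∂z/∂y = −n_y/n_z = 0.21728.
|∇z| = √(a²+b²) = 0.31696, so dip δ = arctan(0.31696) = 17.59°.
True thickness = vertical thickness × cos δ = 23 × cos 17.59° = 21.9 m.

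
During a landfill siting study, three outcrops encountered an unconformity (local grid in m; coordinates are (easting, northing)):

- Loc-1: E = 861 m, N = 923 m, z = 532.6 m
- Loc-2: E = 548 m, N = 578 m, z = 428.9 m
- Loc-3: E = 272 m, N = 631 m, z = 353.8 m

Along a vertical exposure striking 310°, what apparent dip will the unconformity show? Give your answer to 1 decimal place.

Two edge vectors: Loc-1→Loc-2 = (-313, -345, -103.7), Loc-1→Loc-3 = (-589, -292, -178.8).
Normal n = (Loc-1→Loc-2) × (Loc-1→Loc-3) = (31405.6, 5114.9, -111809).
So ∂z/∂E = −n_x/n_z = 0.28089 and ∂z/∂N = −n_y/n_z = 0.04575.
Unit vector along 310° is (sin 310°, cos 310°) = (-0.7660, 0.6428).
Slope in that direction = a·(-0.7660) + b·(0.6428) = −0.18577.
Apparent dip = arctan|0.18577| = 10.5° (true dip is 15.9°, so apparent ≤ true as expected).

10.5°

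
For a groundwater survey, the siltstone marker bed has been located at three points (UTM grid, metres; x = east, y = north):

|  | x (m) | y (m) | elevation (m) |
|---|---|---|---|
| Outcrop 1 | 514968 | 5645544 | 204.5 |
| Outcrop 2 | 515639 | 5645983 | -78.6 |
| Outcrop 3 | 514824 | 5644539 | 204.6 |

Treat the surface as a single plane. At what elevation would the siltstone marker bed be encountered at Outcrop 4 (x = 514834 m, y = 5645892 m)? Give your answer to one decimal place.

Two edge vectors: Outcrop 1→Outcrop 2 = (671, 439, -283.1), Outcrop 1→Outcrop 3 = (-144, -1005, 0.1).
Normal n = (Outcrop 1→Outcrop 2) × (Outcrop 1→Outcrop 3) = (-284471.6, 40699.3, -611139).
So ∂z/∂x = −n_x/n_z = −0.465477739 and ∂z/∂y = −n_y/n_z = 0.066595815.
Intercept c from Outcrop 1: 204.5 + 239706.14 − 375969.61 = −136058.97.
At (514834, 5645892): z = −239643.8 + 375992.8 − 136058.97 = 290.0 m.

290.0 m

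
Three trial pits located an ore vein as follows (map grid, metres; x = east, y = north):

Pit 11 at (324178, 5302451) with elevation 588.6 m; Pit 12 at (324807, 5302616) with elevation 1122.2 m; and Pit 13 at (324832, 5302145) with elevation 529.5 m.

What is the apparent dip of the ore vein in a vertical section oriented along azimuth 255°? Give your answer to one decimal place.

Let the plane be z = a·x + b·y + c.
Pit 12−Pit 11: 629a + 165b = 533.6;  Pit 13−Pit 11: 654a − 306b = −59.1.
Solving gives a = 0.51111, b = 1.28552.
Unit vector along 255° is (sin 255°, cos 255°) = (-0.9659, -0.2588).
Slope in that direction = a·(-0.9659) + b·(-0.2588) = −0.82641.
Apparent dip = arctan|0.82641| = 39.6° (true dip is 54.1°, so apparent ≤ true as expected).

39.6°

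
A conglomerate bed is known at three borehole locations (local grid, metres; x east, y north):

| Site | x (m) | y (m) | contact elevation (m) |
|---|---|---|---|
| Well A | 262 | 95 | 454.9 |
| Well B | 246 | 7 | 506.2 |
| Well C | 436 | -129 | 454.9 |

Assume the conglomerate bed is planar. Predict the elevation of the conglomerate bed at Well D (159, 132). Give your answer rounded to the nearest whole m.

Two edge vectors: Well A→Well B = (-16, -88, 51.3), Well A→Well C = (174, -224, 0).
Normal n = (Well A→Well B) × (Well A→Well C) = (11491.2, 8926.2, 18896).
So ∂z/∂x = −n_x/n_z = −0.60813 and ∂z/∂y = −n_y/n_z = −0.47239.
Intercept c from Well A: 454.9 + 159.33 + 44.88 = 659.11.
At (159, 132): z = −96.7 − 62.4 + 659.11 = 500.1 m.

500 m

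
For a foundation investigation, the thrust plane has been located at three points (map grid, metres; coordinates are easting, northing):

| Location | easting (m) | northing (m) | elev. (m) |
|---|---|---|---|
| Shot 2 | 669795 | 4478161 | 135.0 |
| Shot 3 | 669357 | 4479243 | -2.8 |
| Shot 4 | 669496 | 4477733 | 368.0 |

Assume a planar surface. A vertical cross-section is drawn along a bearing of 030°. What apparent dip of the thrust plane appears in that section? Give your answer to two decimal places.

23.35°

Two edge vectors: Shot 2→Shot 3 = (-438, 1082, -137.8), Shot 2→Shot 4 = (-299, -428, 233).
Normal n = (Shot 2→Shot 3) × (Shot 2→Shot 4) = (193127.6, 143256.2, 510982).
So ∂z/∂easting = −n_x/n_z = −0.37795 and ∂z/∂northing = −n_y/n_z = −0.28035.
Unit vector along 030° is (sin 30°, cos 30°) = (0.5000, 0.8660).
Slope in that direction = a·(0.5000) + b·(0.8660) = −0.43177.
Apparent dip = arctan|0.43177| = 23.35° (true dip is 25.2°, so apparent ≤ true as expected).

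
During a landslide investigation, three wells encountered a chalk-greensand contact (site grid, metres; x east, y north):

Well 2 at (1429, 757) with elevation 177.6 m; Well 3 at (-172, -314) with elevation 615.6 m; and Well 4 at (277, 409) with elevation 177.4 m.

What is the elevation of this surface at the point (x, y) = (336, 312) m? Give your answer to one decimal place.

263.1 m

Two edge vectors: Well 2→Well 3 = (-1601, -1071, 438), Well 2→Well 4 = (-1152, -348, -0.2).
Normal n = (Well 2→Well 3) × (Well 2→Well 4) = (152638.2, -504896.2, -676644).
So ∂z/∂x = −n_x/n_z = 0.225581 and ∂z/∂y = −n_y/n_z = −0.746177.
Intercept c from Well 2: 177.6 − 322.36 + 564.86 = 420.10.
At (336, 312): z = 75.8 − 232.8 + 420.10 = 263.1 m.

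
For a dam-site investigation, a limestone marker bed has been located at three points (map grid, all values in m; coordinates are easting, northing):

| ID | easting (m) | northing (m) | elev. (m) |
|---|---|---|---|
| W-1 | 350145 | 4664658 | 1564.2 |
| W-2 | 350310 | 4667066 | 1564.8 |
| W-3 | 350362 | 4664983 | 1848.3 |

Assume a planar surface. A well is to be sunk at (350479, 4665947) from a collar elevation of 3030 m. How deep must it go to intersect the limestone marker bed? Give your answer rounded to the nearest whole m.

1107 m

Two edge vectors: W-1→W-2 = (165, 2408, 0.6), W-1→W-3 = (217, 325, 284.1).
Normal n = (W-1→W-2) × (W-1→W-3) = (683917.8, -46746.3, -468911).
So ∂z/∂easting = −n_x/n_z = 1.45852369 and ∂z/∂northing = −n_y/n_z = −0.09969120.
Intercept c from W-1: 1564.2 − 510694.78 + 465025.35 = −44105.23.
At (350479, 4665947): z_contact = 511181.9 − 465153.9 − 44105.23 = 1922.8 m.
Depth below ground = 3030 − 1922.8 = 1107 m.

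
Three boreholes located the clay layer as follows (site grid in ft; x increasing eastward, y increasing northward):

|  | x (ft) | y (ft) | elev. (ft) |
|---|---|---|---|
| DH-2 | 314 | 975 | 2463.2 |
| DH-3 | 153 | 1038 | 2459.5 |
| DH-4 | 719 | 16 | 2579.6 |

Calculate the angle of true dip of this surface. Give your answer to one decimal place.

7.8°

Two edge vectors: DH-2→DH-3 = (-161, 63, -3.7), DH-2→DH-4 = (405, -959, 116.4).
Normal n = (DH-2→DH-3) × (DH-2→DH-4) = (3784.9, 17241.9, 128884).
So ∂z/∂x = −n_x/n_z = −0.02937 and ∂z/∂y = −n_y/n_z = −0.13378.
Gradient magnitude |∇z| = √(a² + b²) = √(0.00086 + 0.01790) = 0.13696.
True dip = arctan(0.13696) = 7.8°, dipping toward NNE (azimuth ≈ 012°).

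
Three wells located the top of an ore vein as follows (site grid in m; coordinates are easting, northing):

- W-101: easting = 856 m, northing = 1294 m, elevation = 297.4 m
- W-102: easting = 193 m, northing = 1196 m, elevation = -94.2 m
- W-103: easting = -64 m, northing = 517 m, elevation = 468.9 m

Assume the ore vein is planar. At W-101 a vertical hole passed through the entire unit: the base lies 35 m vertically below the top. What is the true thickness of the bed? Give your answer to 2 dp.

20.86 m

Two edge vectors: W-101→W-102 = (-663, -98, -391.6), W-101→W-103 = (-920, -777, 171.5).
Normal n = (W-101→W-102) × (W-101→W-103) = (-321080.2, 473976.5, 424991).
So ∂z/∂easting = −n_x/n_z = 0.75550 and ∂z/∂northing = −n_y/n_z = −1.11526.
|∇z| = √(a²+b²) = 1.34707, so dip δ = arctan(1.34707) = 53.41°.
True thickness = vertical thickness × cos δ = 35 × cos 53.41° = 20.86 m.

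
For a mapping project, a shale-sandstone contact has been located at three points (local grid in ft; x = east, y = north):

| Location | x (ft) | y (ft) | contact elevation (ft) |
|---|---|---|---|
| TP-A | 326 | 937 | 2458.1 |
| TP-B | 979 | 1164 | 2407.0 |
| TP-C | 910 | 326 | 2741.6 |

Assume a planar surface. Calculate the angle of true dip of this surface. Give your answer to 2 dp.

22.25°

Two edge vectors: TP-A→TP-B = (653, 227, -51.1), TP-A→TP-C = (584, -611, 283.5).
Normal n = (TP-A→TP-B) × (TP-A→TP-C) = (33132.4, -214967.9, -531551).
So ∂z/∂x = −n_x/n_z = 0.06233 and ∂z/∂y = −n_y/n_z = −0.40442.
Gradient magnitude |∇z| = √(a² + b²) = √(0.00389 + 0.16355) = 0.40919.
True dip = arctan(0.40919) = 22.25°, dipping toward N (azimuth ≈ 351°).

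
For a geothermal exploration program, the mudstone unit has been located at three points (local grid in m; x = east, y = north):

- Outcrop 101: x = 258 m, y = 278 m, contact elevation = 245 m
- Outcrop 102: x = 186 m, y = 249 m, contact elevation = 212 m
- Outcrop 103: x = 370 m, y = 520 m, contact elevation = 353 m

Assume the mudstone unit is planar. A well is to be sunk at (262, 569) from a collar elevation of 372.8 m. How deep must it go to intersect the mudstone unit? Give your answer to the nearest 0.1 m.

42.7 m

Two edge vectors: Outcrop 101→Outcrop 102 = (-72, -29, -33), Outcrop 101→Outcrop 103 = (112, 242, 108).
Normal n = (Outcrop 101→Outcrop 102) × (Outcrop 101→Outcrop 103) = (4854, 4080, -14176).
So ∂z/∂x = −n_x/n_z = 0.34241 and ∂z/∂y = −n_y/n_z = 0.28781.
Intercept c from Outcrop 101: 245 − 88.34 − 80.01 = 76.65.
At (262, 569): z_contact = 89.71 + 163.76 + 76.65 = 330.12 m.
Depth below ground = 372.8 − 330.12 = 42.7 m.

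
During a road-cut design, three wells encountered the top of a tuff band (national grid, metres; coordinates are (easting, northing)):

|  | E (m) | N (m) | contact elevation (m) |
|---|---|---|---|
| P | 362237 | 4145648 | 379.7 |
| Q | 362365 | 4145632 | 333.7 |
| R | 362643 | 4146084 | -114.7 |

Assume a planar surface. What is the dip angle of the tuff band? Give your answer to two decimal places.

Let the plane be z = a·E + b·N + c.
Q−P: 128a − 16b = −46;  R−P: 406a + 436b = −494.4.
Solving gives a = −0.44887, b = −0.71596.
Gradient magnitude |∇z| = √(a² + b²) = √(0.20148 + 0.51260) = 0.84503.
True dip = arctan(0.84503) = 40.20°, dipping toward NNE (azimuth ≈ 032°).

40.20°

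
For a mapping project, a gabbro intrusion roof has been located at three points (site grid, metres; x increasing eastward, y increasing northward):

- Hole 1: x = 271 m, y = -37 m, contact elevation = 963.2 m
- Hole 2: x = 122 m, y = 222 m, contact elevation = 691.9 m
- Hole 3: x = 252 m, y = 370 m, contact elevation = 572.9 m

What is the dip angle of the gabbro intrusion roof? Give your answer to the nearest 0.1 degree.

Let the plane be z = a·x + b·y + c.
Hole 2−Hole 1: −149a + 259b = −271.3;  Hole 3−Hole 1: −19a + 407b = −390.3.
Solving gives a = 0.16746, b = −0.95115.
Gradient magnitude |∇z| = √(a² + b²) = √(0.02804 + 0.90469) = 0.96578.
True dip = arctan(0.96578) = 44.0°, dipping toward N (azimuth ≈ 350°).

44.0°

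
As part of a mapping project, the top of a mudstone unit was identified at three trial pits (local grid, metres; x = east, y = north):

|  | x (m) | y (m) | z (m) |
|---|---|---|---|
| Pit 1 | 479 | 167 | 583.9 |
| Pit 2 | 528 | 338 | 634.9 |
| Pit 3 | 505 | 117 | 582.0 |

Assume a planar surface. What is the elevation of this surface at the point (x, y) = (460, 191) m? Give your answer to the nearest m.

Two edge vectors: Pit 1→Pit 2 = (49, 171, 51), Pit 1→Pit 3 = (26, -50, -1.9).
Normal n = (Pit 1→Pit 2) × (Pit 1→Pit 3) = (2225.1, 1419.1, -6896).
So ∂z/∂x = −n_x/n_z = 0.32267 and ∂z/∂y = −n_y/n_z = 0.20579.
Intercept c from Pit 1: 583.9 − 154.56 − 34.37 = 394.98.
At (460, 191): z = 148.4 + 39.3 + 394.98 = 582.7 m.

583 m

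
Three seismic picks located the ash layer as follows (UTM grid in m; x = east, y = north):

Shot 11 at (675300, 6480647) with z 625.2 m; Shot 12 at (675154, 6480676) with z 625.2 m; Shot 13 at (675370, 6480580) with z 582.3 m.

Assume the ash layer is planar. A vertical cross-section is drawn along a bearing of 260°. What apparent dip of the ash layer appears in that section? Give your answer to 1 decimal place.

16.6°

Let the plane be z = a·x + b·y + c.
Shot 12−Shot 11: −146a + 29b = 0;  Shot 13−Shot 11: 70a − 67b = −42.9.
Solving gives a = 0.16049, b = 0.80797.
Unit vector along 260° is (sin 260°, cos 260°) = (-0.9848, -0.1736).
Slope in that direction = a·(-0.9848) + b·(-0.1736) = −0.29835.
Apparent dip = arctan|0.29835| = 16.6° (true dip is 39.5°, so apparent ≤ true as expected).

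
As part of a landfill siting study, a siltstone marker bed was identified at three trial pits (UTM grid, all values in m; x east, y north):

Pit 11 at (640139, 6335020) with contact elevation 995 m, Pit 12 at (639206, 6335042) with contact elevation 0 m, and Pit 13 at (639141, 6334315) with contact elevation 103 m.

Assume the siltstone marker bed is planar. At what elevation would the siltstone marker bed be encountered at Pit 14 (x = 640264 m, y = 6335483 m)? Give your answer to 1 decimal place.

Two edge vectors: Pit 11→Pit 12 = (-933, 22, -995), Pit 11→Pit 13 = (-998, -705, -892).
Normal n = (Pit 11→Pit 12) × (Pit 11→Pit 13) = (-721099, 160774, 679721).
So ∂z/∂x = −n_x/n_z = 1.060874977 and ∂z/∂y = −n_y/n_z = −0.236529400.
Intercept c from Pit 11: 995 − 679107.45 + 1498418.48 = 820306.03.
At (640264, 6335483): z = 679240.1 − 1498528.0 + 820306.03 = 1018.1 m.

1018.1 m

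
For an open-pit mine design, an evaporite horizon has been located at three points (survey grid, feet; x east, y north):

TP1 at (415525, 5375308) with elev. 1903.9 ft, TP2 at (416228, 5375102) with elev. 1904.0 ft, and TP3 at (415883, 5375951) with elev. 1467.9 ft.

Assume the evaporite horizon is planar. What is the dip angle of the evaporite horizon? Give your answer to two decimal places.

31.28°

Let the plane be z = a·x + b·y + c.
TP2−TP1: 703a − 206b = 0.1;  TP3−TP1: 358a + 643b = −436.
Solving gives a = −0.17070, b = −0.58303.
Gradient magnitude |∇z| = √(a² + b²) = √(0.02914 + 0.33992) = 0.60751.
True dip = arctan(0.60751) = 31.28°, dipping toward NNE (azimuth ≈ 016°).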